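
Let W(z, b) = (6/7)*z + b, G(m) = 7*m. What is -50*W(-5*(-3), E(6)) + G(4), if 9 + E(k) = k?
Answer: -3254/7 ≈ -464.86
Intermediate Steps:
E(k) = -9 + k
W(z, b) = b + 6*z/7 (W(z, b) = (6*(⅐))*z + b = 6*z/7 + b = b + 6*z/7)
-50*W(-5*(-3), E(6)) + G(4) = -50*((-9 + 6) + 6*(-5*(-3))/7) + 7*4 = -50*(-3 + (6/7)*15) + 28 = -50*(-3 + 90/7) + 28 = -50*69/7 + 28 = -3450/7 + 28 = -3254/7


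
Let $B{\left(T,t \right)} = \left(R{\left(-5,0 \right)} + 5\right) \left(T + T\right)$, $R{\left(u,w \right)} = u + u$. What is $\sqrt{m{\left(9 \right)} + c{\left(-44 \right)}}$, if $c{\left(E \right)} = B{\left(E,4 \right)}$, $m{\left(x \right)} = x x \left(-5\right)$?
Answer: $\sqrt{35} \approx 5.9161$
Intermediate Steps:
$R{\left(u,w \right)} = 2 u$
$m{\left(x \right)} = - 5 x^{2}$ ($m{\left(x \right)} = x^{2} \left(-5\right) = - 5 x^{2}$)
$B{\left(T,t \right)} = - 10 T$ ($B{\left(T,t \right)} = \left(2 \left(-5\right) + 5\right) \left(T + T\right) = \left(-10 + 5\right) 2 T = - 5 \cdot 2 T = - 10 T$)
$c{\left(E \right)} = - 10 E$
$\sqrt{m{\left(9 \right)} + c{\left(-44 \right)}} = \sqrt{- 5 \cdot 9^{2} - -440} = \sqrt{\left(-5\right) 81 + 440} = \sqrt{-405 + 440} = \sqrt{35}$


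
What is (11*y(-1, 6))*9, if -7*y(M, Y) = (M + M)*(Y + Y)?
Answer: 2376/7 ≈ 339.43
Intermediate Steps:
y(M, Y) = -4*M*Y/7 (y(M, Y) = -(M + M)*(Y + Y)/7 = -2*M*2*Y/7 = -4*M*Y/7)
(11*y(-1, 6))*9 = (11*(-4/7*(-1)*6))*9 = (11*(24/7))*9 = (264/7)*9 = 2376/7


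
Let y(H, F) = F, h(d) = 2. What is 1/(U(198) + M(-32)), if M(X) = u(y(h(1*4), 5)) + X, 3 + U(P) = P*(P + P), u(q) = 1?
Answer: 1/78374 ≈ 1.2759e-5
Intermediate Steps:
U(P) = -3 + 2*P² (U(P) = -3 + P*(P + P) = -3 + P*(2*P) = -3 + 2*P²)
M(X) = 1 + X
1/(U(198) + M(-32)) = 1/((-3 + 2*198²) + (1 - 32)) = 1/((-3 + 2*39204) - 31) = 1/((-3 + 78408) - 31) = 1/(78405 - 31) = 1/78374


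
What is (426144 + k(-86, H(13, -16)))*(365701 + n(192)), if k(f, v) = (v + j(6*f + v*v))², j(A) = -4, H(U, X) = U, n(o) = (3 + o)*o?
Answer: 171828772725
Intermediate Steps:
n(o) = o*(3 + o)
k(f, v) = (-4 + v)² (k(f, v) = (v - 4)² = (-4 + v)²)
(426144 + k(-86, H(13, -16)))*(365701 + n(192)) = (426144 + (-4 + 13)²)*(365701 + 192*(3 + 192)) = (426144 + 9²)*(365701 + 192*195) = (426144 + 81)*(365701 + 37440) = 426225*403141 = 171828772725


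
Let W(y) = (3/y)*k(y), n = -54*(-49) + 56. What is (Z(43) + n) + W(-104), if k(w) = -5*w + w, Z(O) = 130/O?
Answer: 115800/43 ≈ 2693.0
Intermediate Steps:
n = 2702 (n = 2646 + 56 = 2702)
k(w) = -4*w
W(y) = -12 (W(y) = (3/y)*(-4*y) = -12)
(Z(43) + n) + W(-104) = (130/43 + 2702) - 12 = 116316/43 - 12 = 115800/43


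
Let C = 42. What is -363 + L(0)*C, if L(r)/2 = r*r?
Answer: -363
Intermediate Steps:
L(r) = 2*r**2 (L(r) = 2*(r*r) = 2*r**2)
-363 + L(0)*C = -363 + (2*0**2)*42 = -363 + (2*0)*42 = -363 + 0*42 = -363 + 0 = -363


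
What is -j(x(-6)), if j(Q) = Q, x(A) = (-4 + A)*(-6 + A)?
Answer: -120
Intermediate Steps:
x(A) = (-6 + A)*(-4 + A)
-j(x(-6)) = -(24 + (-6)**2 - 10*(-6)) = -(24 + 36 + 60) = -1*120 = -120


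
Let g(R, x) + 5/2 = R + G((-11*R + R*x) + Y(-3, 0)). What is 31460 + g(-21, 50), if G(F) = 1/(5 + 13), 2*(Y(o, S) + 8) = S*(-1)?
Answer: 282929/9 ≈ 31437.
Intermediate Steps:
Y(o, S) = -8 - S/2 (Y(o, S) = -8 + (S*(-1))/2 = -8 + (-S)/2 = -8 - S/2)
G(F) = 1/18
g(R, x) = -22/9 + R (g(R, x) = -5/2 + (R + 1/18) = -5/2 + (1/18 + R) = -22/9 + R)
31460 + g(-21, 50) = 31460 + (-22/9 - 21) = 31460 - 211/9 = 282929/9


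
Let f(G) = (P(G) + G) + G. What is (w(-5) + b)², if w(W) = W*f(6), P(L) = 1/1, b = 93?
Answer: 784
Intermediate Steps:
P(L) = 1
f(G) = 1 + 2*G (f(G) = (1 + G) + G = 1 + 2*G)
w(W) = 13*W (w(W) = W*(1 + 2*6) = W*(1 + 12) = W*13 = 13*W)
(w(-5) + b)² = (13*(-5) + 93)² = (-65 + 93)² = 28² = 784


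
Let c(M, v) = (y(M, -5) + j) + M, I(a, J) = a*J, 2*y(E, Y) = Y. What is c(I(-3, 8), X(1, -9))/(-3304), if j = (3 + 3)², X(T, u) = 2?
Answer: -19/6608 ≈ -0.0028753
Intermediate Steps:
y(E, Y) = Y/2
j = 36 (j = 6² = 36)
I(a, J) = J*a
c(M, v) = 67/2 + M (c(M, v) = ((½)*(-5) + 36) + M = (-5/2 + 36) + M = 67/2 + M)
c(I(-3, 8), X(1, -9))/(-3304) = (67/2 + 8*(-3))/(-3304) = (67/2 - 24)*(-1/3304) = (19/2)*(-1/3304) = -19/6608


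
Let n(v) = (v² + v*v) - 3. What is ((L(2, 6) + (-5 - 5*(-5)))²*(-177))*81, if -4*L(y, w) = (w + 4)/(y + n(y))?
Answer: -1084235625/196 ≈ -5.5318e+6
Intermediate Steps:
n(v) = -3 + 2*v² (n(v) = (v² + v²) - 3 = 2*v² - 3 = -3 + 2*v²)
L(y, w) = -(4 + w)/(4*(-3 + y + 2*y²)) (L(y, w) = -(w + 4)/(4*(y + (-3 + 2*y²))) = -(4 + w)/(4*(-3 + y + 2*y²)))
((L(2, 6) + (-5 - 5*(-5)))²*(-177))*81 = (((-4 - 1*6)/(4*(-3 + 2 + 2*2²)) + (-5 - 5*(-5)))²*(-177))*81 = (((-4 - 6)/(4*(-3 + 2 + 2*4)) + (-5 + 25))²*(-177))*81 = (((¼)*(-10)/(-3 + 2 + 8) + 20)²*(-177))*81 = (((¼)*(-10)/7 + 20)²*(-177))*81 = (((¼)*(⅐)*(-10) + 20)²*(-177))*81 = ((-5/14 + 20)²*(-177))*81 = ((275/14)²*(-177))*81 = ((75625/196)*(-177))*81 = -13385625/196*81 = -1084235625/196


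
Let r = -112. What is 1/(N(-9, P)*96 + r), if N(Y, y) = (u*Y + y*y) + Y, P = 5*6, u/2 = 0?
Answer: 1/85424 ≈ 1.1706e-5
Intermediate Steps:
u = 0 (u = 2*0 = 0)
P = 30
N(Y, y) = Y + y² (N(Y, y) = (0*Y + y*y) + Y = (0 + y²) + Y = y² + Y = Y + y²)
1/(N(-9, P)*96 + r) = 1/((-9 + 30²)*96 - 112) = 1/((-9 + 900)*96 - 112) = 1/(891*96 - 112) = 1/(85536 - 112) = 1/85424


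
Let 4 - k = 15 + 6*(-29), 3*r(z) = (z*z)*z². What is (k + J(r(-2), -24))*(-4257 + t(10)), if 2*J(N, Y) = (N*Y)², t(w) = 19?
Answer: -35408490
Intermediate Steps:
r(z) = z⁴/3 (r(z) = ((z*z)*z²)/3 = (z²*z²)/3 = z⁴/3)
J(N, Y) = N²*Y²/2 (J(N, Y) = (N*Y)²/2 = (N²*Y²)/2 = N²*Y²/2)
k = 163 (k = 4 - (15 + 6*(-29)) = 4 - (15 - 174) = 4 - 1*(-159) = 4 + 159 = 163)
(k + J(r(-2), -24))*(-4257 + t(10)) = (163 + (½)*((⅓)*(-2)⁴)²*(-24)²)*(-4257 + 19) = (163 + (½)*((⅓)*16)²*576)*(-4238) = (163 + (½)*(16/3)²*576)*(-4238) = (163 + (½)*(256/9)*576)*(-4238) = (163 + 8192)*(-4238) = 8355*(-4238) = -35408490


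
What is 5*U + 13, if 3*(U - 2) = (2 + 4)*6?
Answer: 83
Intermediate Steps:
U = 14 (U = 2 + ((2 + 4)*6)/3 = 2 + (6*6)/3 = 2 + (1/3)*36 = 2 + 12 = 14)
5*U + 13 = 5*14 + 13 = 70 + 13 = 83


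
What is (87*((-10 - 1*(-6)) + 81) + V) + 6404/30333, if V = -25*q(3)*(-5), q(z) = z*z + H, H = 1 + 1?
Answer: 244915046/30333 ≈ 8074.2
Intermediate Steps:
H = 2
q(z) = 2 + z**2 (q(z) = z*z + 2 = z**2 + 2 = 2 + z**2)
V = 1375 (V = -25*(2 + 3**2)*(-5) = -25*(2 + 9)*(-5) = -25*11*(-5) = -275*(-5) = 1375)
(87*((-10 - 1*(-6)) + 81) + V) + 6404/30333 = (87*((-10 - 1*(-6)) + 81) + 1375) + 6404/30333 = (87*((-10 + 6) + 81) + 1375) + 6404*(1/30333) = (87*(-4 + 81) + 1375) + 6404/30333 = (87*77 + 1375) + 6404/30333 = (6699 + 1375) + 6404/30333 = 8074 + 6404/30333 = 244915046/30333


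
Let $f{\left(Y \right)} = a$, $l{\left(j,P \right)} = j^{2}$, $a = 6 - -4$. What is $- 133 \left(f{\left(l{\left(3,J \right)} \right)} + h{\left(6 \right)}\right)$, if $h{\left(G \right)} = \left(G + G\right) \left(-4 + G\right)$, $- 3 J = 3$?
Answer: $-4522$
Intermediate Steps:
$J = -1$ ($J = \left(- \frac{1}{3}\right) 3 = -1$)
$h{\left(G \right)} = 2 G \left(-4 + G\right)$
$a = 10$ ($a = 6 + 4 = 10$)
$f{\left(Y \right)} = 10$
$- 133 \left(f{\left(l{\left(3,J \right)} \right)} + h{\left(6 \right)}\right) = - 133 \left(10 + 2 \cdot 6 \left(-4 + 6\right)\right) = - 133 \left(10 + 2 \cdot 6 \cdot 2\right) = - 133 \left(10 + 24\right) = \left(-133\right) 34 = -4522$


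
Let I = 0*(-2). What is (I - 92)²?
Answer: 8464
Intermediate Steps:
I = 0
(I - 92)² = (0 - 92)² = (-92)² = 8464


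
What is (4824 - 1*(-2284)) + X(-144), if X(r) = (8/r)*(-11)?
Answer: 127955/18 ≈ 7108.6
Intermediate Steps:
X(r) = -88/r
(4824 - 1*(-2284)) + X(-144) = (4824 - 1*(-2284)) - 88/(-144) = (4824 + 2284) - 88*(-1/144) = 7108 + 11/18 = 127955/18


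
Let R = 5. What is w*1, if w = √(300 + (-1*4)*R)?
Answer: 2*√70 ≈ 16.733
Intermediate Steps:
w = 2*√70 (w = √(300 - 1*4*5) = √(300 - 4*5) = √(300 - 20) = √280 = 2*√70 ≈ 16.733)
w*1 = (2*√70)*1 = 2*√70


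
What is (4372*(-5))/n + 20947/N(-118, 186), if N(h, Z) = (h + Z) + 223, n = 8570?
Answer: 17315453/249387 ≈ 69.432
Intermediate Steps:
N(h, Z) = 223 + Z + h (N(h, Z) = (Z + h) + 223 = 223 + Z + h)
(4372*(-5))/n + 20947/N(-118, 186) = (4372*(-5))/8570 + 20947/(223 + 186 - 118) = -21860*1/8570 + 20947/291 = -2186/857 + 20947*(1/291) = -2186/857 + 20947/291 = 17315453/249387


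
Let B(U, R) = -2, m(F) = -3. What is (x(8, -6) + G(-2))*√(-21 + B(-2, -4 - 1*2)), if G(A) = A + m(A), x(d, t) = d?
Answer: 3*I*√23 ≈ 14.387*I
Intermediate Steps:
G(A) = -3 + A (G(A) = A - 3 = -3 + A)
(x(8, -6) + G(-2))*√(-21 + B(-2, -4 - 1*2)) = (8 + (-3 - 2))*√(-21 - 2) = (8 - 5)*√(-23) = 3*(I*√23) = 3*I*√23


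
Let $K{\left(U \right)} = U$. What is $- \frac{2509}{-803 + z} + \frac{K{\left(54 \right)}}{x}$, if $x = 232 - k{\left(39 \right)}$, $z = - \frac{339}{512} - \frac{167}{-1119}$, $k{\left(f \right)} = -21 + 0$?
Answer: $\frac{388540688190}{116469820313} \approx 3.336$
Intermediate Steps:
$k{\left(f \right)} = -21$
$z = - \frac{293837}{572928}$ ($z = \left(-339\right) \frac{1}{512} - - \frac{167}{1119} = - \frac{339}{512} + \frac{167}{1119} = - \frac{293837}{572928} \approx -0.51287$)
$x = 253$ ($x = 232 - -21 = 232 + 21 = 253$)
$- \frac{2509}{-803 + z} + \frac{K{\left(54 \right)}}{x} = - \frac{2509}{-803 - \frac{293837}{572928}} + \frac{54}{253} = - \frac{2509}{- \frac{460355021}{572928}} + 54 \cdot \frac{1}{253} = \left(-2509\right) \left(- \frac{572928}{460355021}\right) + \frac{54}{253} = \frac{1437476352}{460355021} + \frac{54}{253} = \frac{388540688190}{116469820313}$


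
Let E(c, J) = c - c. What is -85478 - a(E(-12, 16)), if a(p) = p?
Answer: -85478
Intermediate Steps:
E(c, J) = 0
-85478 - a(E(-12, 16)) = -85478 - 1*0 = -85478 + 0 = -85478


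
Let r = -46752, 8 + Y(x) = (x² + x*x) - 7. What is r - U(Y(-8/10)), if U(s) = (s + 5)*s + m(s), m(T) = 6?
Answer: -29298524/625 ≈ -46878.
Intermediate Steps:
Y(x) = -15 + 2*x² (Y(x) = -8 + ((x² + x*x) - 7) = -8 + ((x² + x²) - 7) = -8 + (2*x² - 7) = -8 + (-7 + 2*x²) = -15 + 2*x²)
U(s) = 6 + s*(5 + s) (U(s) = (s + 5)*s + 6 = (5 + s)*s + 6 = s*(5 + s) + 6 = 6 + s*(5 + s))
r - U(Y(-8/10)) = -46752 - (6 + (-15 + 2*(-8/10)²)² + 5*(-15 + 2*(-8/10)²)) = -46752 - (6 + (-15 + 2*(-8*⅒)²)² + 5*(-15 + 2*(-8*⅒)²)) = -46752 - (6 + (-15 + 2*(-⅘)²)² + 5*(-15 + 2*(-⅘)²)) = -46752 - (6 + (-15 + 2*(16/25))² + 5*(-15 + 2*(16/25))) = -46752 - (6 + (-15 + 32/25)² + 5*(-15 + 32/25)) = -46752 - (6 + (-343/25)² + 5*(-343/25)) = -46752 - (6 + 117649/625 - 343/5) = -46752 - 1*78524/625 = -46752 - 78524/625 = -29298524/625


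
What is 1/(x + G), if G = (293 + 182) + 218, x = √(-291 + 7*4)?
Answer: 693/480512 - I*√263/480512 ≈ 0.0014422 - 3.375e-5*I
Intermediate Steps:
x = I*√263 (x = √(-291 + 28) = √(-263) = I*√263 ≈ 16.217*I)
G = 693 (G = 475 + 218 = 693)
1/(x + G) = 1/(I*√263 + 693) = 1/(693 + I*√263)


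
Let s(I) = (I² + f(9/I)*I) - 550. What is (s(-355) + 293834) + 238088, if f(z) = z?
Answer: 657406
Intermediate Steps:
s(I) = -541 + I² (s(I) = (I² + (9/I)*I) - 550 = (I² + 9) - 550 = (9 + I²) - 550 = -541 + I²)
(s(-355) + 293834) + 238088 = ((-541 + (-355)²) + 293834) + 238088 = ((-541 + 126025) + 293834) + 238088 = (125484 + 293834) + 238088 = 419318 + 238088 = 657406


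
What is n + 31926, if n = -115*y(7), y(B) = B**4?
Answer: -244189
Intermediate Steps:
n = -276115 (n = -115*7**4 = -115*2401 = -276115)
n + 31926 = -276115 + 31926 = -244189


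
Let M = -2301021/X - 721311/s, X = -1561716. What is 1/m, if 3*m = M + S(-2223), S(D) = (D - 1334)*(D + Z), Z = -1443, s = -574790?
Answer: 49869929980/216767375980745999 ≈ 2.3006e-7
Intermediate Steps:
S(D) = (-1443 + D)*(-1334 + D) (S(D) = (D - 1334)*(D - 1443) = (-1334 + D)*(-1443 + D) = (-1443 + D)*(-1334 + D))
M = 136060377237/49869929980 (M = -2301021/(-1561716) - 721311/(-574790) = -2301021*(-1/1561716) - 721311*(-1/574790) = 255669/173524 + 721311/574790 = 136060377237/49869929980 ≈ 2.7283)
m = 216767375980745999/49869929980 (m = (136060377237/49869929980 + (1924962 + (-2223)**2 - 2777*(-2223)))/3 = (136060377237/49869929980 + (1924962 + 4941729 + 6173271))/3 = (136060377237/49869929980 + 13039962)/3 = (1/3)*(650302127942237997/49869929980) = 216767375980745999/49869929980 ≈ 4.3467e+6)
1/m = 1/(216767375980745999/49869929980) = 49869929980/216767375980745999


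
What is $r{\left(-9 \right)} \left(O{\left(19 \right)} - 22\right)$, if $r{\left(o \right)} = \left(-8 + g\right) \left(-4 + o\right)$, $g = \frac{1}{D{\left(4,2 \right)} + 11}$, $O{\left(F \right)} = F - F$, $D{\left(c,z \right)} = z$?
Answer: $-2266$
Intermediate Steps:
$O{\left(F \right)} = 0$
$g = \frac{1}{13}$ ($g = \frac{1}{2 + 11} = \frac{1}{13} \approx 0.076923$)
$r{\left(o \right)} = \frac{412}{13} - \frac{103 o}{13}$ ($r{\left(o \right)} = \left(-8 + \frac{1}{13}\right) \left(-4 + o\right) = - \frac{103 \left(-4 + o\right)}{13} = \frac{412}{13} - \frac{103 o}{13}$)
$r{\left(-9 \right)} \left(O{\left(19 \right)} - 22\right) = \left(\frac{412}{13} - - \frac{927}{13}\right) \left(0 - 22\right) = \left(\frac{412}{13} + \frac{927}{13}\right) \left(-22\right) = 103 \left(-22\right) = -2266$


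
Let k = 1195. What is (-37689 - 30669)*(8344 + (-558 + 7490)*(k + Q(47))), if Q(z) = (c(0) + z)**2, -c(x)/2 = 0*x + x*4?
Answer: -1613581840176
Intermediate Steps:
c(x) = -8*x (c(x) = -2*(0*x + x*4) = -2*(0 + 4*x) = -8*x)
Q(z) = z**2 (Q(z) = (-8*0 + z)**2 = (0 + z)**2 = z**2)
(-37689 - 30669)*(8344 + (-558 + 7490)*(k + Q(47))) = (-37689 - 30669)*(8344 + (-558 + 7490)*(1195 + 47**2)) = -68358*(8344 + 6932*(1195 + 2209)) = -68358*(8344 + 6932*3404) = -68358*(8344 + 23596528) = -68358*23604872 = -1613581840176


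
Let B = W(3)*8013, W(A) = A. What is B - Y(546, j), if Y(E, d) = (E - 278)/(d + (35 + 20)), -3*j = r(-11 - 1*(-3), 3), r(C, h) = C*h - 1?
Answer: 2283303/95 ≈ 24035.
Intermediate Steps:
r(C, h) = -1 + C*h
B = 24039 (B = 3*8013 = 24039)
j = 25/3 (j = -(-1 + (-11 - 1*(-3))*3)/3 = -(-1 + (-11 + 3)*3)/3 = -(-1 - 8*3)/3 = -(-1 - 24)/3 = -⅓*(-25) = 25/3 ≈ 8.3333)
Y(E, d) = (-278 + E)/(55 + d) (Y(E, d) = (-278 + E)/(d + 55) = (-278 + E)/(55 + d))
B - Y(546, j) = 24039 - (-278 + 546)/(55 + 25/3) = 24039 - 268/190/3 = 24039 - 3*268/190 = 24039 - 1*402/95 = 24039 - 402/95 = 2283303/95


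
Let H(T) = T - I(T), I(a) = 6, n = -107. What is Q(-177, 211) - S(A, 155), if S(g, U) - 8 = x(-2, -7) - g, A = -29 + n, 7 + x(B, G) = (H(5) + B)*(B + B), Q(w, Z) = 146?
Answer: -3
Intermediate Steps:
H(T) = -6 + T (H(T) = T - 1*6 = T - 6 = -6 + T)
x(B, G) = -7 + 2*B*(-1 + B) (x(B, G) = -7 + ((-6 + 5) + B)*(B + B) = -7 + (-1 + B)*(2*B) = -7 + 2*B*(-1 + B))
A = -136 (A = -29 - 107 = -136)
S(g, U) = 13 - g (S(g, U) = 8 + ((-7 - 2*(-2) + 2*(-2)**2) - g) = 8 + ((-7 + 4 + 2*4) - g) = 8 + ((-7 + 4 + 8) - g) = 8 + (5 - g) = 13 - g)
Q(-177, 211) - S(A, 155) = 146 - (13 - 1*(-136)) = 146 - (13 + 136) = 146 - 1*149 = 146 - 149 = -3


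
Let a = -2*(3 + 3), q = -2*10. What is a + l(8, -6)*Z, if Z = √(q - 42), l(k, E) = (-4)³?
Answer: -12 - 64*I*√62 ≈ -12.0 - 503.94*I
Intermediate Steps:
l(k, E) = -64
q = -20
Z = I*√62 (Z = √(-20 - 42) = √(-62) = I*√62 ≈ 7.874*I)
a = -12 (a = -2*6 = -12)
a + l(8, -6)*Z = -12 - 64*I*√62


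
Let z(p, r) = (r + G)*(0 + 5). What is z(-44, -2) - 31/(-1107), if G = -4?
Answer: -33179/1107 ≈ -29.972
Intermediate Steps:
z(p, r) = -20 + 5*r (z(p, r) = (r - 4)*(0 + 5) = (-4 + r)*5 = -20 + 5*r)
z(-44, -2) - 31/(-1107) = (-20 + 5*(-2)) - 31/(-1107) = (-20 - 10) - 31*(-1/1107) = -30 + 31/1107 = -33179/1107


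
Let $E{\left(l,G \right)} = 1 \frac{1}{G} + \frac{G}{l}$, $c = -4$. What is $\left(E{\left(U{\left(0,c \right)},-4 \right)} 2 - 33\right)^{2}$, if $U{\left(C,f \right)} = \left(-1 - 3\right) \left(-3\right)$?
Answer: $\frac{42025}{36} \approx 1167.4$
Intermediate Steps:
$U{\left(C,f \right)} = 12$ ($U{\left(C,f \right)} = \left(-4\right) \left(-3\right) = 12$)
$E{\left(l,G \right)} = \frac{1}{G} + \frac{G}{l}$
$\left(E{\left(U{\left(0,c \right)},-4 \right)} 2 - 33\right)^{2} = \left(\left(\frac{1}{-4} - \frac{4}{12}\right) 2 - 33\right)^{2} = \left(\left(- \frac{1}{4} - \frac{1}{3}\right) 2 - 33\right)^{2} = \left(\left(- \frac{7}{12}\right) 2 - 33\right)^{2} = \left(- \frac{7}{6} - 33\right)^{2} = \left(- \frac{205}{6}\right)^{2} = \frac{42025}{36}$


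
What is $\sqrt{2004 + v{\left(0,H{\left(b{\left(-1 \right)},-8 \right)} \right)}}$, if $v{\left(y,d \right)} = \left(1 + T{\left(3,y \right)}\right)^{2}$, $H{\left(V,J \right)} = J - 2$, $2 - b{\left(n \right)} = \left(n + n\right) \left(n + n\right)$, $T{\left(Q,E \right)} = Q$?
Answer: $2 \sqrt{505} \approx 44.944$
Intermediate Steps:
$b{\left(n \right)} = 2 - 4 n^{2}$ ($b{\left(n \right)} = 2 - \left(n + n\right) \left(n + n\right) = 2 - 2 n 2 n = 2 - 4 n^{2}$)
$H{\left(V,J \right)} = -2 + J$
$v{\left(y,d \right)} = 16$ ($v{\left(y,d \right)} = \left(1 + 3\right)^{2} = 4^{2} = 16$)
$\sqrt{2004 + v{\left(0,H{\left(b{\left(-1 \right)},-8 \right)} \right)}} = \sqrt{2004 + 16} = \sqrt{2020} = 2 \sqrt{505}$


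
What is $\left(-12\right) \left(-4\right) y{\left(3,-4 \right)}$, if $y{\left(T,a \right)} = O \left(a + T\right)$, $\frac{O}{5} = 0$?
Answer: $0$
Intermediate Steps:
$O = 0$ ($O = 5 \cdot 0 = 0$)
$y{\left(T,a \right)} = 0$ ($y{\left(T,a \right)} = 0 \left(a + T\right) = 0 \left(T + a\right) = 0$)
$\left(-12\right) \left(-4\right) y{\left(3,-4 \right)} = \left(-12\right) \left(-4\right) 0 = 48 \cdot 0 = 0$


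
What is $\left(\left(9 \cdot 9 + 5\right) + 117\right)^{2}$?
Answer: $41209$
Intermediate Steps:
$\left(\left(9 \cdot 9 + 5\right) + 117\right)^{2} = \left(\left(81 + 5\right) + 117\right)^{2} = \left(86 + 117\right)^{2} = 203^{2} = 41209$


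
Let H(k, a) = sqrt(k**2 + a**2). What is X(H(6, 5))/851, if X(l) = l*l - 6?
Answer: 55/851 ≈ 0.064630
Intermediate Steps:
H(k, a) = sqrt(a**2 + k**2)
X(l) = -6 + l**2 (X(l) = l**2 - 6 = -6 + l**2)
X(H(6, 5))/851 = (-6 + (sqrt(5**2 + 6**2))**2)/851 = (-6 + (sqrt(25 + 36))**2)*(1/851) = (-6 + (sqrt(61))**2)*(1/851) = (-6 + 61)*(1/851) = 55*(1/851) = 55/851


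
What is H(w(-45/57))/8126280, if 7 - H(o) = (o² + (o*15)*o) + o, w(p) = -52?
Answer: -8641/1625256 ≈ -0.0053167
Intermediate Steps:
H(o) = 7 - o - 16*o² (H(o) = 7 - ((o² + (o*15)*o) + o) = 7 - ((o² + (15*o)*o) + o) = 7 - ((o² + 15*o²) + o) = 7 - (16*o² + o) = 7 - (o + 16*o²) = 7 + (-o - 16*o²) = 7 - o - 16*o²)
H(w(-45/57))/8126280 = (7 - 1*(-52) - 16*(-52)²)/8126280 = (7 + 52 - 16*2704)*(1/8126280) = (7 + 52 - 43264)*(1/8126280) = -43205*1/8126280 = -8641/1625256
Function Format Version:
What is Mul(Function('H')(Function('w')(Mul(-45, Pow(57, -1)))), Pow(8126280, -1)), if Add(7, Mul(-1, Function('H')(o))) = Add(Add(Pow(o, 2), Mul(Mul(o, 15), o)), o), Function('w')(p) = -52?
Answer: Rational(-8641, 1625256) ≈ -0.0053167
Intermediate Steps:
Function('H')(o) = Add(7, Mul(-1, o), Mul(-16, Pow(o, 2))) (Function('H')(o) = Add(7, Mul(-1, Add(Add(Pow(o, 2), Mul(Mul(o, 15), o)), o))) = Add(7, Mul(-1, Add(Add(Pow(o, 2), Mul(Mul(15, o), o)), o))) = Add(7, Mul(-1, Add(Add(Pow(o, 2), Mul(15, Pow(o, 2))), o))) = Add(7, Mul(-1, Add(Mul(16, Pow(o, 2)), o))) = Add(7, Mul(-1, Add(o, Mul(16, Pow(o, 2))))) = Add(7, Add(Mul(-1, o), Mul(-16, Pow(o, 2)))) = Add(7, Mul(-1, o), Mul(-16, Pow(o, 2))))
Mul(Function('H')(Function('w')(Mul(-45, Pow(57, -1)))), Pow(8126280, -1)) = Mul(Add(7, Mul(-1, -52), Mul(-16, Pow(-52, 2))), Pow(8126280, -1)) = Mul(Add(7, 52, Mul(-16, 2704)), Rational(1, 8126280)) = Mul(Add(7, 52, -43264), Rational(1, 8126280)) = Mul(-43205, Rational(1, 8126280)) = Rational(-8641, 1625256)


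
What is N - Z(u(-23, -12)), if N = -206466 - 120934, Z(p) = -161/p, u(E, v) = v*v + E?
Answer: -39615239/121 ≈ -3.2740e+5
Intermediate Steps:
u(E, v) = E + v² (u(E, v) = v² + E = E + v²)
N = -327400
N - Z(u(-23, -12)) = -327400 - (-161)/(-23 + (-12)²) = -327400 - (-161)/(-23 + 144) = -327400 - (-161)/121 = -327400 - 1*(-161/121) = -327400 + 161/121 = -39615239/121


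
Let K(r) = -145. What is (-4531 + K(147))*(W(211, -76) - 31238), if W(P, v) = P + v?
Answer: 145437628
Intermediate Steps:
(-4531 + K(147))*(W(211, -76) - 31238) = (-4531 - 145)*((211 - 76) - 31238) = -4676*(135 - 31238) = -4676*(-31103) = 145437628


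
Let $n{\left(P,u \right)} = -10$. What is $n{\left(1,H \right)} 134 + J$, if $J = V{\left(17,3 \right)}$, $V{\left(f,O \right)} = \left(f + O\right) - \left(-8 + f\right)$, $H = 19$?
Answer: $-1329$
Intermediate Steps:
$V{\left(f,O \right)} = 8 + O$ ($V{\left(f,O \right)} = \left(O + f\right) - \left(-8 + f\right) = 8 + O$)
$J = 11$ ($J = 8 + 3 = 11$)
$n{\left(1,H \right)} 134 + J = \left(-10\right) 134 + 11 = -1340 + 11 = -1329$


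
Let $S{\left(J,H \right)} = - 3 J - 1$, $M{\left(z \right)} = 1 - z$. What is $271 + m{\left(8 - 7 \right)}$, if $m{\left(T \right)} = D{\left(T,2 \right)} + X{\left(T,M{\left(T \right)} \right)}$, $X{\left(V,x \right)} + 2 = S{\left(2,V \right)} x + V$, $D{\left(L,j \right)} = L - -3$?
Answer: $274$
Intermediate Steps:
$S{\left(J,H \right)} = -1 - 3 J$
$D{\left(L,j \right)} = 3 + L$ ($D{\left(L,j \right)} = L + 3 = 3 + L$)
$X{\left(V,x \right)} = -2 + V - 7 x$ ($X{\left(V,x \right)} = -2 + \left(\left(-1 - 6\right) x + V\right) = -2 + \left(- 7 x + V\right) = -2 + \left(V - 7 x\right) = -2 + V - 7 x$)
$m{\left(T \right)} = -6 + 9 T$ ($m{\left(T \right)} = \left(3 + T\right) - \left(2 - T + 7 \left(1 - T\right)\right) = \left(3 + T\right) + \left(-2 + T + \left(-7 + 7 T\right)\right) = \left(3 + T\right) + \left(-9 + 8 T\right) = -6 + 9 T$)
$271 + m{\left(8 - 7 \right)} = 271 - \left(6 - 9 \left(8 - 7\right)\right) = 271 + \left(-6 + 9 \cdot 1\right) = 271 + \left(-6 + 9\right) = 271 + 3 = 274$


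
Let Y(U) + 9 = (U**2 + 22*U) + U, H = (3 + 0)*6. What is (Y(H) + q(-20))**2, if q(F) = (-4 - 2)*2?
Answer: 514089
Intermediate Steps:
q(F) = -12 (q(F) = -6*2 = -12)
H = 18 (H = 3*6 = 18)
Y(U) = -9 + U**2 + 23*U (Y(U) = -9 + ((U**2 + 22*U) + U) = -9 + (U**2 + 23*U) = -9 + U**2 + 23*U)
(Y(H) + q(-20))**2 = ((-9 + 18**2 + 23*18) - 12)**2 = ((-9 + 324 + 414) - 12)**2 = (729 - 12)**2 = 717**2 = 514089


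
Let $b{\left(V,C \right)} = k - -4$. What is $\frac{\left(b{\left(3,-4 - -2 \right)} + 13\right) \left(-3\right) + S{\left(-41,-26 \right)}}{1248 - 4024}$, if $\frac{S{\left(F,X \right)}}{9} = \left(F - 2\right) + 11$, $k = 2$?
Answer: $\frac{345}{2776} \approx 0.12428$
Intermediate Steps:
$S{\left(F,X \right)} = 81 + 9 F$ ($S{\left(F,X \right)} = 9 \left(\left(F - 2\right) + 11\right) = 9 \left(\left(-2 + F\right) + 11\right) = 9 \left(9 + F\right) = 81 + 9 F$)
$b{\left(V,C \right)} = 6$ ($b{\left(V,C \right)} = 2 - -4 = 2 + 4 = 6$)
$\frac{\left(b{\left(3,-4 - -2 \right)} + 13\right) \left(-3\right) + S{\left(-41,-26 \right)}}{1248 - 4024} = \frac{\left(6 + 13\right) \left(-3\right) + \left(81 + 9 \left(-41\right)\right)}{1248 - 4024} = \frac{19 \left(-3\right) + \left(81 - 369\right)}{-2776} = \left(-57 - 288\right) \left(- \frac{1}{2776}\right) = \left(-345\right) \left(- \frac{1}{2776}\right) = \frac{345}{2776}$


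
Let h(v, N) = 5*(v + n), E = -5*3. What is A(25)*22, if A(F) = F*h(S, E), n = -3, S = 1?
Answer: -5500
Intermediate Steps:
E = -15
h(v, N) = -15 + 5*v (h(v, N) = 5*(v - 3) = 5*(-3 + v) = -15 + 5*v)
A(F) = -10*F (A(F) = F*(-15 + 5*1) = F*(-15 + 5) = F*(-10) = -10*F)
A(25)*22 = -10*25*22 = -250*22 = -5500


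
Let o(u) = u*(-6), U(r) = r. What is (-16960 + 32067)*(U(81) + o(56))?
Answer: -3852285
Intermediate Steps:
o(u) = -6*u
(-16960 + 32067)*(U(81) + o(56)) = (-16960 + 32067)*(81 - 6*56) = 15107*(81 - 336) = 15107*(-255) = -3852285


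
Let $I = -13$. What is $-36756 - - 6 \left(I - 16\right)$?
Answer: $-36930$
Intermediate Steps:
$-36756 - - 6 \left(I - 16\right) = -36756 - - 6 \left(-13 - 16\right) = -36756 - \left(-6\right) \left(-29\right) = -36756 - 174 = -36930$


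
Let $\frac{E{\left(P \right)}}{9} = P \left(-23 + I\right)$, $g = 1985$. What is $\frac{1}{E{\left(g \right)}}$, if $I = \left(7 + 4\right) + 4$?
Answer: $- \frac{1}{142920} \approx -6.9969 \cdot 10^{-6}$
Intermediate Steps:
$I = 15$ ($I = 11 + 4 = 15$)
$E{\left(P \right)} = - 72 P$ ($E{\left(P \right)} = 9 P \left(-23 + 15\right) = 9 P \left(-8\right) = 9 \left(- 8 P\right) = - 72 P$)
$\frac{1}{E{\left(g \right)}} = \frac{1}{\left(-72\right) 1985} = \frac{1}{-142920} = - \frac{1}{142920}$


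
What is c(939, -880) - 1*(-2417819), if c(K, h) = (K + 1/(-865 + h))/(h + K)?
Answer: 248928193699/102955 ≈ 2.4178e+6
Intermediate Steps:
c(K, h) = (K + 1/(-865 + h))/(K + h)
c(939, -880) - 1*(-2417819) = (1 - 865*939 + 939*(-880))/((-880)**2 - 865*939 - 865*(-880) + 939*(-880)) - 1*(-2417819) = (1 - 812235 - 826320)/(774400 - 812235 + 761200 - 826320) + 2417819 = -1638554/(-102955) + 2417819 = -1/102955*(-1638554) + 2417819 = 1638554/102955 + 2417819 = 248928193699/102955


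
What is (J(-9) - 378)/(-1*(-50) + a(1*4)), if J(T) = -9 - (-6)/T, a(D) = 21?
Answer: -1163/213 ≈ -5.4601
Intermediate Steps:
J(T) = -9 + 6/T
(J(-9) - 378)/(-1*(-50) + a(1*4)) = ((-9 + 6/(-9)) - 378)/(-1*(-50) + 21) = ((-9 + 6*(-⅑)) - 378)/(50 + 21) = ((-9 - ⅔) - 378)/71 = (-29/3 - 378)*(1/71) = -1163/3*1/71 = -1163/213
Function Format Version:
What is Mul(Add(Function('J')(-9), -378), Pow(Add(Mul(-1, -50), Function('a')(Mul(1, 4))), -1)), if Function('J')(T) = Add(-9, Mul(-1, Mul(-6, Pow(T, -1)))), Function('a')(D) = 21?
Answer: Rational(-1163, 213) ≈ -5.4601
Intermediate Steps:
Function('J')(T) = Add(-9, Mul(6, Pow(T, -1)))
Mul(Add(Function('J')(-9), -378), Pow(Add(Mul(-1, -50), Function('a')(Mul(1, 4))), -1)) = Mul(Add(Add(-9, Mul(6, Pow(-9, -1))), -378), Pow(Add(Mul(-1, -50), 21), -1)) = Mul(Add(Add(-9, Mul(6, Rational(-1, 9))), -378), Pow(Add(50, 21), -1)) = Mul(Add(Add(-9, Rational(-2, 3)), -378), Pow(71, -1)) = Mul(Add(Rational(-29, 3), -378), Rational(1, 71)) = Mul(Rational(-1163, 3), Rational(1, 71)) = Rational(-1163, 213)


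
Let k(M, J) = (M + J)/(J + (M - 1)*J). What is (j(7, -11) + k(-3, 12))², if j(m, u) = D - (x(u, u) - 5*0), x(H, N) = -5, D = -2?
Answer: 121/16 ≈ 7.5625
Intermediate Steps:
j(m, u) = 3 (j(m, u) = -2 - (-5 - 5*0) = -2 - (-5 + 0) = -2 - 1*(-5) = -2 + 5 = 3)
k(M, J) = (J + M)/(J + J*(-1 + M)) (k(M, J) = (J + M)/(J + (-1 + M)*J) = (J + M)/(J + J*(-1 + M)))
(j(7, -11) + k(-3, 12))² = (3 + (12 - 3)/(12*(-3)))² = (3 + (1/12)*(-⅓)*9)² = (3 - ¼)² = (11/4)² = 121/16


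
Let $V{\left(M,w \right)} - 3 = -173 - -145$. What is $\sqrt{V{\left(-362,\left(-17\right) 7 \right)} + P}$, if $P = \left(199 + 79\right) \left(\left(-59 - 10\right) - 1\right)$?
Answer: $3 i \sqrt{2165} \approx 139.59 i$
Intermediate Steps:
$V{\left(M,w \right)} = -25$ ($V{\left(M,w \right)} = 3 - 28 = -25$)
$P = -19460$ ($P = 278 \left(-69 - 1\right) = 278 \left(-70\right) = -19460$)
$\sqrt{V{\left(-362,\left(-17\right) 7 \right)} + P} = \sqrt{-25 - 19460} = \sqrt{-19485} = 3 i \sqrt{2165}$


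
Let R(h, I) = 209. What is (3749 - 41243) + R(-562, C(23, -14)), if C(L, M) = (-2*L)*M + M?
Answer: -37285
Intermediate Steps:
C(L, M) = M - 2*L*M (C(L, M) = -2*L*M + M = M - 2*L*M)
(3749 - 41243) + R(-562, C(23, -14)) = (3749 - 41243) + 209 = -37494 + 209 = -37285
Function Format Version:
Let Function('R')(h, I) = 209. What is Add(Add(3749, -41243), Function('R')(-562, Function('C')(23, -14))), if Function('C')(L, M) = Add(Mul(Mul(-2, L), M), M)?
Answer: -37285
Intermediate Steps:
Function('C')(L, M) = Add(M, Mul(-2, L, M)) (Function('C')(L, M) = Add(Mul(-2, L, M), M) = Add(M, Mul(-2, L, M)))
Add(Add(3749, -41243), Function('R')(-562, Function('C')(23, -14))) = Add(Add(3749, -41243), 209) = Add(-37494, 209) = -37285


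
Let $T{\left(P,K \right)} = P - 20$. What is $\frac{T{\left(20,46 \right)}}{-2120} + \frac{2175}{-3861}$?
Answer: $- \frac{725}{1287} \approx -0.56333$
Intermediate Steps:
$T{\left(P,K \right)} = -20 + P$
$\frac{T{\left(20,46 \right)}}{-2120} + \frac{2175}{-3861} = \frac{-20 + 20}{-2120} + \frac{2175}{-3861} = 0 \left(- \frac{1}{2120}\right) + 2175 \left(- \frac{1}{3861}\right) = 0 - \frac{725}{1287} = - \frac{725}{1287}$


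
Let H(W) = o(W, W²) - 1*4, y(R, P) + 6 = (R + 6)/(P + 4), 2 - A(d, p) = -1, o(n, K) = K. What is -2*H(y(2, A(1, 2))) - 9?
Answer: -2361/49 ≈ -48.184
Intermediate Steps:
A(d, p) = 3 (A(d, p) = 2 - 1*(-1) = 2 + 1 = 3)
y(R, P) = -6 + (6 + R)/(4 + P) (y(R, P) = -6 + (R + 6)/(P + 4) = -6 + (6 + R)/(4 + P))
H(W) = -4 + W² (H(W) = W² - 1*4 = W² - 4 = -4 + W²)
-2*H(y(2, A(1, 2))) - 9 = -2*(-4 + ((-18 + 2 - 6*3)/(4 + 3))²) - 9 = -2*(-4 + ((-18 + 2 - 18)/7)²) - 9 = -2*(-4 + ((⅐)*(-34))²) - 9 = -2*(-4 + (-34/7)²) - 9 = -2*(-4 + 1156/49) - 9 = -2*960/49 - 9 = -1920/49 - 9 = -2361/49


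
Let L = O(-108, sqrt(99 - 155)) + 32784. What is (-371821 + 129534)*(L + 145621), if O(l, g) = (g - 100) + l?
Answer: -43174816539 - 484574*I*sqrt(14) ≈ -4.3175e+10 - 1.8131e+6*I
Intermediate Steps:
O(l, g) = -100 + g + l (O(l, g) = (-100 + g) + l = -100 + g + l)
L = 32576 + 2*I*sqrt(14) (L = (-100 + sqrt(99 - 155) - 108) + 32784 = (-100 + sqrt(-56) - 108) + 32784 = (-100 + 2*I*sqrt(14) - 108) + 32784 = (-208 + 2*I*sqrt(14)) + 32784 = 32576 + 2*I*sqrt(14) ≈ 32576.0 + 7.4833*I)
(-371821 + 129534)*(L + 145621) = (-371821 + 129534)*((32576 + 2*I*sqrt(14)) + 145621) = -242287*(178197 + 2*I*sqrt(14)) = -43174816539 - 484574*I*sqrt(14)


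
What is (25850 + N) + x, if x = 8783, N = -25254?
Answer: 9379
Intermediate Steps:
(25850 + N) + x = (25850 - 25254) + 8783 = 596 + 8783 = 9379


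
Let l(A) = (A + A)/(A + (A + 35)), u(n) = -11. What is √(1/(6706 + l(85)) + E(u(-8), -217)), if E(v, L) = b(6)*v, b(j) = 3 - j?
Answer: √623818321845/137490 ≈ 5.7446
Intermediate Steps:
l(A) = 2*A/(35 + 2*A) (l(A) = (2*A)/(A + (35 + A)) = (2*A)/(35 + 2*A) = 2*A/(35 + 2*A))
E(v, L) = -3*v (E(v, L) = (3 - 1*6)*v = (3 - 6)*v = -3*v)
√(1/(6706 + l(85)) + E(u(-8), -217)) = √(1/(6706 + 2*85/(35 + 2*85)) - 3*(-11)) = √(1/(6706 + 2*85/(35 + 170)) + 33) = √(1/(6706 + 2*85/205) + 33) = √(1/(6706 + 2*85*(1/205)) + 33) = √(1/(6706 + 34/41) + 33) = √(1/(274980/41) + 33) = √(41/274980 + 33) = √(9074381/274980) = √623818321845/137490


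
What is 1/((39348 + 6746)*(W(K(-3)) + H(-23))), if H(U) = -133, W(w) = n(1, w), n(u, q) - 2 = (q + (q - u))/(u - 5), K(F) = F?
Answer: -2/11915299 ≈ -1.6785e-7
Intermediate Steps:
n(u, q) = 2 + (-u + 2*q)/(-5 + u) (n(u, q) = 2 + (q + (q - u))/(u - 5) = 2 + (-u + 2*q)/(-5 + u))
W(w) = 9/4 - w/2 (W(w) = (-10 + 1 + 2*w)/(-5 + 1) = (-9 + 2*w)/(-4) = -(-9 + 2*w)/4 = 9/4 - w/2)
1/((39348 + 6746)*(W(K(-3)) + H(-23))) = 1/((39348 + 6746)*((9/4 - 1/2*(-3)) - 133)) = 1/(46094*((9/4 + 3/2) - 133)) = 1/(46094*(15/4 - 133)) = 1/(46094*(-517/4)) = 1/(-11915299/2) = -2/11915299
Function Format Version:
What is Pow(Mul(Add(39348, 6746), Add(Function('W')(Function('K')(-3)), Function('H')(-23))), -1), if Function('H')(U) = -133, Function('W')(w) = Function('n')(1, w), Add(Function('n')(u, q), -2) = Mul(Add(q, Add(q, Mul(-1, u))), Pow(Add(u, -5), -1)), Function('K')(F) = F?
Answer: Rational(-2, 11915299) ≈ -1.6785e-7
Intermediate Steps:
Function('n')(u, q) = Add(2, Mul(Pow(Add(-5, u), -1), Add(Mul(-1, u), Mul(2, q)))) (Function('n')(u, q) = Add(2, Mul(Add(q, Add(q, Mul(-1, u))), Pow(Add(u, -5), -1))) = Add(2, Mul(Add(Mul(-1, u), Mul(2, q)), Pow(Add(-5, u), -1))) = Add(2, Mul(Pow(Add(-5, u), -1), Add(Mul(-1, u), Mul(2, q)))))
Function('W')(w) = Add(Rational(9, 4), Mul(Rational(-1, 2), w)) (Function('W')(w) = Mul(Pow(Add(-5, 1), -1), Add(-10, 1, Mul(2, w))) = Mul(Pow(-4, -1), Add(-9, Mul(2, w))) = Mul(Rational(-1, 4), Add(-9, Mul(2, w))) = Add(Rational(9, 4), Mul(Rational(-1, 2), w)))
Pow(Mul(Add(39348, 6746), Add(Function('W')(Function('K')(-3)), Function('H')(-23))), -1) = Pow(Mul(Add(39348, 6746), Add(Add(Rational(9, 4), Mul(Rational(-1, 2), -3)), -133)), -1) = Pow(Mul(46094, Add(Add(Rational(9, 4), Rational(3, 2)), -133)), -1) = Pow(Mul(46094, Add(Rational(15, 4), -133)), -1) = Pow(Mul(46094, Rational(-517, 4)), -1) = Pow(Rational(-11915299, 2), -1) = Rational(-2, 11915299)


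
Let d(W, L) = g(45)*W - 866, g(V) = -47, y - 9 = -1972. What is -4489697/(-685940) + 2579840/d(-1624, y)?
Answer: 1054208482307/25881202140 ≈ 40.733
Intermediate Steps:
y = -1963 (y = 9 - 1972 = -1963)
d(W, L) = -866 - 47*W (d(W, L) = -47*W - 866 = -866 - 47*W)
-4489697/(-685940) + 2579840/d(-1624, y) = -4489697/(-685940) + 2579840/(-866 - 47*(-1624)) = -4489697*(-1/685940) + 2579840/(-866 + 76328) = 4489697/685940 + 2579840/75462 = 4489697/685940 + 2579840*(1/75462) = 4489697/685940 + 1289920/37731 = 1054208482307/25881202140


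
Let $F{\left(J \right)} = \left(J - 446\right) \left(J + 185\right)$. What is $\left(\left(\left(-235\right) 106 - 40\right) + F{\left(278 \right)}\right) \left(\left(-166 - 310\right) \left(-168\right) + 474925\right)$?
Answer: $-57006377462$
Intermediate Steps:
$F{\left(J \right)} = \left(-446 + J\right) \left(185 + J\right)$
$\left(\left(\left(-235\right) 106 - 40\right) + F{\left(278 \right)}\right) \left(\left(-166 - 310\right) \left(-168\right) + 474925\right) = \left(\left(\left(-235\right) 106 - 40\right) - \left(155068 - 77284\right)\right) \left(\left(-166 - 310\right) \left(-168\right) + 474925\right) = \left(\left(-24910 - 40\right) - 77784\right) \left(\left(-476\right) \left(-168\right) + 474925\right) = \left(-24950 - 77784\right) \left(79968 + 474925\right) = \left(-102734\right) 554893 = -57006377462$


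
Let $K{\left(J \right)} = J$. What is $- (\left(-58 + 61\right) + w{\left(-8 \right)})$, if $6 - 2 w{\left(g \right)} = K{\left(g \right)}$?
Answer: $-10$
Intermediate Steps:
$w{\left(g \right)} = 3 - \frac{g}{2}$
$- (\left(-58 + 61\right) + w{\left(-8 \right)}) = - (\left(-58 + 61\right) + \left(3 - -4\right)) = - (3 + \left(3 + 4\right)) = - (3 + 7) = \left(-1\right) 10 = -10$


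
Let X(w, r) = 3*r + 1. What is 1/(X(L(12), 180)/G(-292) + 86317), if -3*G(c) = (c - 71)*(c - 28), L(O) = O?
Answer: 38720/3342193699 ≈ 1.1585e-5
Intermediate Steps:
X(w, r) = 1 + 3*r
G(c) = -(-71 + c)*(-28 + c)/3 (G(c) = -(c - 71)*(c - 28)/3 = -(-71 + c)*(-28 + c)/3)
1/(X(L(12), 180)/G(-292) + 86317) = 1/((1 + 3*180)/(-1988/3 + 33*(-292) - ⅓*(-292)²) + 86317) = 1/((1 + 540)/(-1988/3 - 9636 - ⅓*85264) + 86317) = 1/(541/(-1988/3 - 9636 - 85264/3) + 86317) = 1/(541/(-38720) + 86317) = 1/(541*(-1/38720) + 86317) = 1/(-541/38720 + 86317) = 1/(3342193699/38720) = 38720/3342193699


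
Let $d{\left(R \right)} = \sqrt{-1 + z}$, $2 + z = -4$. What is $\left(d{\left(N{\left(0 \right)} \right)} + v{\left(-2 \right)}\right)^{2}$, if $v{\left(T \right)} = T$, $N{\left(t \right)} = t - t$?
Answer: $\left(2 - i \sqrt{7}\right)^{2} \approx -3.0 - 10.583 i$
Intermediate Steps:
$z = -6$ ($z = -2 - 4 = -6$)
$N{\left(t \right)} = 0$
$d{\left(R \right)} = i \sqrt{7}$ ($d{\left(R \right)} = \sqrt{-1 - 6} = \sqrt{-7} = i \sqrt{7}$)
$\left(d{\left(N{\left(0 \right)} \right)} + v{\left(-2 \right)}\right)^{2} = \left(i \sqrt{7} - 2\right)^{2} = \left(-2 + i \sqrt{7}\right)^{2}$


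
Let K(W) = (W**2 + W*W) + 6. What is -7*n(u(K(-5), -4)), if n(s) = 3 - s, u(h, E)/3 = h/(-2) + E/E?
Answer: -588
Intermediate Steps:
K(W) = 6 + 2*W**2 (K(W) = (W**2 + W**2) + 6 = 2*W**2 + 6 = 6 + 2*W**2)
u(h, E) = 3 - 3*h/2 (u(h, E) = 3*(h/(-2) + E/E) = 3*(h*(-1/2) + 1) = 3*(-h/2 + 1) = 3*(1 - h/2) = 3 - 3*h/2)
-7*n(u(K(-5), -4)) = -7*(3 - (3 - 3*(6 + 2*(-5)**2)/2)) = -7*(3 - (3 - 3*(6 + 2*25)/2)) = -7*(3 - (3 - 3*(6 + 50)/2)) = -7*(3 - (3 - 3/2*56)) = -7*(3 - (3 - 84)) = -7*(3 - 1*(-81)) = -7*(3 + 81) = -7*84 = -588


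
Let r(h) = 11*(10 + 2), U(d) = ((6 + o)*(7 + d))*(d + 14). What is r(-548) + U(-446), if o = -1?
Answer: 948372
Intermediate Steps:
U(d) = (14 + d)*(35 + 5*d) (U(d) = ((6 - 1)*(7 + d))*(d + 14) = (5*(7 + d))*(14 + d) = (35 + 5*d)*(14 + d) = (14 + d)*(35 + 5*d))
r(h) = 132 (r(h) = 11*12 = 132)
r(-548) + U(-446) = 132 + (490 + 5*(-446)² + 105*(-446)) = 132 + (490 + 5*198916 - 46830) = 132 + (490 + 994580 - 46830) = 132 + 948240 = 948372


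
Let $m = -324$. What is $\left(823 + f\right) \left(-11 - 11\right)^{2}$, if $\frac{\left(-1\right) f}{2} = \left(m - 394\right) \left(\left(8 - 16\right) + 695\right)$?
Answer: $477879820$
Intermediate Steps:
$f = 986532$ ($f = - 2 \left(-324 - 394\right) \left(\left(8 - 16\right) + 695\right) = - 2 \left(- 718 \left(\left(8 - 16\right) + 695\right)\right) = - 2 \left(- 718 \left(-8 + 695\right)\right) = - 2 \left(\left(-718\right) 687\right) = \left(-2\right) \left(-493266\right) = 986532$)
$\left(823 + f\right) \left(-11 - 11\right)^{2} = \left(823 + 986532\right) \left(-11 - 11\right)^{2} = 987355 \left(-22\right)^{2} = 987355 \cdot 484 = 477879820$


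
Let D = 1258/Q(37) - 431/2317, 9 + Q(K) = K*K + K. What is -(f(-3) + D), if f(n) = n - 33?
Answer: 114213885/3236849 ≈ 35.286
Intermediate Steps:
f(n) = -33 + n
Q(K) = -9 + K + K² (Q(K) = -9 + (K*K + K) = -9 + (K² + K) = -9 + (K + K²) = -9 + K + K²)
D = 2312679/3236849 (D = 1258/(-9 + 37 + 37²) - 431/2317 = 1258/(-9 + 37 + 1369) - 431*1/2317 = 1258/1397 - 431/2317 = 2312679/3236849 ≈ 0.71448)
-(f(-3) + D) = -((-33 - 3) + 2312679/3236849) = -(-36 + 2312679/3236849) = -1*(-114213885/3236849) = 114213885/3236849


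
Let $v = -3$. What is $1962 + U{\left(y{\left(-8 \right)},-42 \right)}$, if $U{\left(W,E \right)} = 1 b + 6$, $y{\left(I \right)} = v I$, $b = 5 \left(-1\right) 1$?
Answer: $1963$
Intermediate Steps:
$b = -5$ ($b = \left(-5\right) 1 = -5$)
$y{\left(I \right)} = - 3 I$
$U{\left(W,E \right)} = 1$ ($U{\left(W,E \right)} = 1 \left(-5\right) + 6 = -5 + 6 = 1$)
$1962 + U{\left(y{\left(-8 \right)},-42 \right)} = 1962 + 1 = 1963$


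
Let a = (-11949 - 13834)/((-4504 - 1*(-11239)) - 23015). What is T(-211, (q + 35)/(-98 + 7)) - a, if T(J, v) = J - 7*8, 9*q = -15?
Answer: -4372543/16280 ≈ -268.58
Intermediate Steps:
q = -5/3 (q = (1/9)*(-15) = -5/3 ≈ -1.6667)
a = 25783/16280 (a = -25783/((-4504 + 11239) - 23015) = -25783/(6735 - 23015) = -25783/(-16280) = -25783*(-1/16280) = 25783/16280 ≈ 1.5837)
T(J, v) = -56 + J (T(J, v) = J - 56 = -56 + J)
T(-211, (q + 35)/(-98 + 7)) - a = (-56 - 211) - 1*25783/16280 = -267 - 25783/16280 = -4372543/16280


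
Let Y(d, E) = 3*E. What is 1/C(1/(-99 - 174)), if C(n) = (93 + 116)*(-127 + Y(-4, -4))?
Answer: -1/29051 ≈ -3.4422e-5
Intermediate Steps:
C(n) = -29051 (C(n) = (93 + 116)*(-127 + 3*(-4)) = 209*(-127 - 12) = 209*(-139) = -29051)
1/C(1/(-99 - 174)) = 1/(-29051) = -1/29051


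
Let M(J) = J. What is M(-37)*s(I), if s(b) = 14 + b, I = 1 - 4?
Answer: -407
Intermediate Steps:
I = -3
M(-37)*s(I) = -37*(14 - 3) = -37*11 = -407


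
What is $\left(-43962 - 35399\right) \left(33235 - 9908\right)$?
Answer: $-1851254047$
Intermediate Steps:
$\left(-43962 - 35399\right) \left(33235 - 9908\right) = \left(-79361\right) 23327 = -1851254047$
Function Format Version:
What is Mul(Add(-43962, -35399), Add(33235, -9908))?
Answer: -1851254047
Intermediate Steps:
Mul(Add(-43962, -35399), Add(33235, -9908)) = Mul(-79361, 23327) = -1851254047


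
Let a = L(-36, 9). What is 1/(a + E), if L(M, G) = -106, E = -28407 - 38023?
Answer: -1/66536 ≈ -1.5029e-5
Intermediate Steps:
E = -66430
a = -106
1/(a + E) = 1/(-106 - 66430) = 1/(-66536) = -1/66536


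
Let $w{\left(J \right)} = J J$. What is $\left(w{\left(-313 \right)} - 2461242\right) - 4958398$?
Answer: $-7321671$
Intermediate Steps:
$w{\left(J \right)} = J^{2}$
$\left(w{\left(-313 \right)} - 2461242\right) - 4958398 = \left(\left(-313\right)^{2} - 2461242\right) - 4958398 = \left(97969 - 2461242\right) - 4958398 = -2363273 - 4958398 = -7321671$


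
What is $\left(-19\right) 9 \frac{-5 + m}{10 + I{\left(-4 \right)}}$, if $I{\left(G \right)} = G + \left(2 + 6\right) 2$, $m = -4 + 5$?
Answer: $\frac{342}{11} \approx 31.091$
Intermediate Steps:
$m = 1$
$I{\left(G \right)} = 16 + G$ ($I{\left(G \right)} = G + 8 \cdot 2 = G + 16 = 16 + G$)
$\left(-19\right) 9 \frac{-5 + m}{10 + I{\left(-4 \right)}} = \left(-19\right) 9 \frac{-5 + 1}{10 + \left(16 - 4\right)} = - 171 \left(- \frac{4}{10 + 12}\right) = - 171 \left(- \frac{4}{22}\right) = - 171 \left(\left(-4\right) \frac{1}{22}\right) = \left(-171\right) \left(- \frac{2}{11}\right) = \frac{342}{11}$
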